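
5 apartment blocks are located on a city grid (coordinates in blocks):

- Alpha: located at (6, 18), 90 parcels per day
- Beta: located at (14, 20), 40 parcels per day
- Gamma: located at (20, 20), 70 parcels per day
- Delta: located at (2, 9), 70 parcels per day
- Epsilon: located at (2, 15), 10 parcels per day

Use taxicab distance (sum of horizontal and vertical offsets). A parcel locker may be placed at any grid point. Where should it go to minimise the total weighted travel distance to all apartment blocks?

(6, 18)

Manhattan distance separates: Σwᵢ(|x−xᵢ|+|y−yᵢ|) = Σwᵢ|x−xᵢ| + Σwᵢ|y−yᵢ|, so x and y are optimised independently as 1-D weighted medians.
Total weight W = 280; half = 140.
x-coordinate, sorted with cumulative weight:
  x=2 (Delta, w=70) cum 70
  x=2 (Epsilon, w=10) cum 80
  x=6 (Alpha, w=90) cum 170  ← median
  x=14 (Beta, w=40) cum 210
  x=20 (Gamma, w=70) cum 280
⇒ x* = 6
y-coordinate, sorted with cumulative weight:
  y=9 (Delta, w=70) cum 70
  y=15 (Epsilon, w=10) cum 80
  y=18 (Alpha, w=90) cum 170  ← median
  y=20 (Beta, w=40) cum 210
  y=20 (Gamma, w=70) cum 280
⇒ y* = 18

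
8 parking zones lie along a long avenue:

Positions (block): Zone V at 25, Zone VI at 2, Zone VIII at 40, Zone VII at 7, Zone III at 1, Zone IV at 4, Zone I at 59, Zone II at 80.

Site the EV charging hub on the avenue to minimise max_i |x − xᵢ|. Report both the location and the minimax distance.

The 1-center on a line is the midpoint of the two extreme points: leftmost at 1, rightmost at 80.
Optimal location = (1 + 80)/2 = 40.5; maximum distance = (80 − 1)/2 = 39.5.

location 40.5, max distance 39.5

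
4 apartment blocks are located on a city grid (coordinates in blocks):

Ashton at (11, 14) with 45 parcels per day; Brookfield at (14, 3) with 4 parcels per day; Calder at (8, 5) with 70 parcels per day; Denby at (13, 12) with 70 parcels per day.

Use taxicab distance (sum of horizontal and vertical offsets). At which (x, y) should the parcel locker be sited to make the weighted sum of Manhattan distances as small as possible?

(11, 12)

Manhattan distance separates: Σwᵢ(|x−xᵢ|+|y−yᵢ|) = Σwᵢ|x−xᵢ| + Σwᵢ|y−yᵢ|, so x and y are optimised independently as 1-D weighted medians.
Total weight W = 189; half = 94.5.
x-coordinate, sorted with cumulative weight:
  x=8 (Calder, w=70) cum 70
  x=11 (Ashton, w=45) cum 115  ← median
  x=13 (Denby, w=70) cum 185
  x=14 (Brookfield, w=4) cum 189
⇒ x* = 11
y-coordinate, sorted with cumulative weight:
  y=3 (Brookfield, w=4) cum 4
  y=5 (Calder, w=70) cum 74
  y=12 (Denby, w=70) cum 144  ← median
  y=14 (Ashton, w=45) cum 189
⇒ y* = 12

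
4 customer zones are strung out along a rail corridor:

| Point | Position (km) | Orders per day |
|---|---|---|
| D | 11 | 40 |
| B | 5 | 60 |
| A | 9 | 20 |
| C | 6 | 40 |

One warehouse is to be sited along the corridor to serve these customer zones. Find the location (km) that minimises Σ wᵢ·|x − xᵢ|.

x = 6

For a sum of weighted absolute distances on a line, the optimum is the weighted median (not the mean). Total weight W = 160; half-weight = 80.
Sort by position and accumulate weight:
  km 5 (B, w=60) → cum 60
  km 6 (C, w=40) → cum 100  ≥ 80 → median here
  km 9 (A, w=20) → cum 120
  km 11 (D, w=40) → cum 160
Optimal location: km 6.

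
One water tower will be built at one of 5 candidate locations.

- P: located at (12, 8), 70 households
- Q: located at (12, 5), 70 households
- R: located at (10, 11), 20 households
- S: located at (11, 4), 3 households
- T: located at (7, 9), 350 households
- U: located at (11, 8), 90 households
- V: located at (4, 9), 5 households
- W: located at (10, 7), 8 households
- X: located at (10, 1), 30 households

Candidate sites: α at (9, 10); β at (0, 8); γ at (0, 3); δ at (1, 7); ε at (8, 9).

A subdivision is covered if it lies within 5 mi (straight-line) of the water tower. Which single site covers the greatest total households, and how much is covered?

Coverage radius r = 5 mi; a point is covered iff (Δx)²+(Δy)² ≤ 5² = 25.
  α (9, 10): covers {P, R, T, U, W} → 538
  β (0, 8): covers {V} → 5
  γ (0, 3): covers {none} → 0
  δ (1, 7): covers {V} → 5
  ε (8, 9): covers {P, R, T, U, V, W} → 543
Maximum coverage at ε: 543 households.

ε, covering 543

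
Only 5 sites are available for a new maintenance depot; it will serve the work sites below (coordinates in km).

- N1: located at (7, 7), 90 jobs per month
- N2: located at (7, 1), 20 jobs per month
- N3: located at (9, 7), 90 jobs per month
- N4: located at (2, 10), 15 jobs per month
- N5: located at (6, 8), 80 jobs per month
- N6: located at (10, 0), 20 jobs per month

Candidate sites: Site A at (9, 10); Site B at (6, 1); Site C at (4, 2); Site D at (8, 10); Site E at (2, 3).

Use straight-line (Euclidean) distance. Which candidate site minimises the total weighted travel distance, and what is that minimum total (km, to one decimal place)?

Site D, total 1270.6 km

Total weighted distance at each candidate:
  Site A (9, 10): total = 1373.3
  Site B (6, 1): total = 1961.4
  Site C (4, 2): total = 1980.6
  Site D (8, 10): total = 1270.6
  Site E (2, 3): total = 2197.7
Minimum is at Site D with total 1270.6 km.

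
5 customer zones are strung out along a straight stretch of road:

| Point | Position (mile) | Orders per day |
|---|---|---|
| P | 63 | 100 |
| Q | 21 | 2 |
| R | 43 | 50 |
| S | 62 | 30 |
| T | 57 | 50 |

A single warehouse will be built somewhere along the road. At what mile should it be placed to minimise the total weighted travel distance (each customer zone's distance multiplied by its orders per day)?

x = 62

For a sum of weighted absolute distances on a line, the optimum is the weighted median (not the mean). Total weight W = 232; half-weight = 116.
Sort by position and accumulate weight:
  mile 21 (Q, w=2) → cum 2
  mile 43 (R, w=50) → cum 52
  mile 57 (T, w=50) → cum 102
  mile 62 (S, w=30) → cum 132  ≥ 116 → median here
  mile 63 (P, w=100) → cum 232
Optimal location: mile 62.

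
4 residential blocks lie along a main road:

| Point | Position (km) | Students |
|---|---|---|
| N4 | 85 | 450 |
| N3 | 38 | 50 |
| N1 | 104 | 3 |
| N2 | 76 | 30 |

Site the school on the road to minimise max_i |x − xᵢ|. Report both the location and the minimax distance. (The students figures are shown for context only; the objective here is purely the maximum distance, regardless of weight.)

location 71, max distance 33

The 1-center on a line is the midpoint of the two extreme points: leftmost at 38, rightmost at 104.
Optimal location = (38 + 104)/2 = 71; maximum distance = (104 − 38)/2 = 33.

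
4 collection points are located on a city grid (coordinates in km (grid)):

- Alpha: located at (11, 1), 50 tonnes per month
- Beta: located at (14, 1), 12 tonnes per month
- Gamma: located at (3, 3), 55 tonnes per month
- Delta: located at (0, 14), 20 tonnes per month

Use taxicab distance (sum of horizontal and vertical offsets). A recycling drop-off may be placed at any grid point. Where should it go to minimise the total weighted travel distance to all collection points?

(3, 3)

Manhattan distance separates: Σwᵢ(|x−xᵢ|+|y−yᵢ|) = Σwᵢ|x−xᵢ| + Σwᵢ|y−yᵢ|, so x and y are optimised independently as 1-D weighted medians.
Total weight W = 137; half = 68.5.
x-coordinate, sorted with cumulative weight:
  x=0 (Delta, w=20) cum 20
  x=3 (Gamma, w=55) cum 75  ← median
  x=11 (Alpha, w=50) cum 125
  x=14 (Beta, w=12) cum 137
⇒ x* = 3
y-coordinate, sorted with cumulative weight:
  y=1 (Alpha, w=50) cum 50
  y=1 (Beta, w=12) cum 62
  y=3 (Gamma, w=55) cum 117  ← median
  y=14 (Delta, w=20) cum 137
⇒ y* = 3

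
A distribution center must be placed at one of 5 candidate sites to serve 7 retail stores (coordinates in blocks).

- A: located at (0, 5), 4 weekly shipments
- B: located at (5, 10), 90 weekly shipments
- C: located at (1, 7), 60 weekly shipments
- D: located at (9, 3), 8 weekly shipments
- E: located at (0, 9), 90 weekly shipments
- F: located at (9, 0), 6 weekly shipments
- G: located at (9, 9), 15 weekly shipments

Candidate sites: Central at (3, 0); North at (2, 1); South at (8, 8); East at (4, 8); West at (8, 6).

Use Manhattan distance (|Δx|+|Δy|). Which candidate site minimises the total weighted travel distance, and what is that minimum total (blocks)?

East, total 1236 blocks

Total weighted distance at each candidate:
  Central (3, 0): total = 3065
  North (2, 1): total = 2769
  South (8, 8): total = 1916
  East (4, 8): total = 1236
  West (8, 6): total = 2270
Minimum is at East with total 1236 blocks.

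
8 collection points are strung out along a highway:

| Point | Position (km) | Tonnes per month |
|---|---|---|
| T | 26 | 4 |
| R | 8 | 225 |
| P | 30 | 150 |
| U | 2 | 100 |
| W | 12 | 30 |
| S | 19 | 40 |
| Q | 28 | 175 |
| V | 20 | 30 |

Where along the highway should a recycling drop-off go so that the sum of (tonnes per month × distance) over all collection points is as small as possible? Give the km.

x = 19

For a sum of weighted absolute distances on a line, the optimum is the weighted median (not the mean). Total weight W = 754; half-weight = 377.
Sort by position and accumulate weight:
  km 2 (U, w=100) → cum 100
  km 8 (R, w=225) → cum 325
  km 12 (W, w=30) → cum 355
  km 19 (S, w=40) → cum 395  ≥ 377 → median here
  km 20 (V, w=30) → cum 425
  km 26 (T, w=4) → cum 429
  km 28 (Q, w=175) → cum 604
  km 30 (P, w=150) → cum 754
Optimal location: km 19.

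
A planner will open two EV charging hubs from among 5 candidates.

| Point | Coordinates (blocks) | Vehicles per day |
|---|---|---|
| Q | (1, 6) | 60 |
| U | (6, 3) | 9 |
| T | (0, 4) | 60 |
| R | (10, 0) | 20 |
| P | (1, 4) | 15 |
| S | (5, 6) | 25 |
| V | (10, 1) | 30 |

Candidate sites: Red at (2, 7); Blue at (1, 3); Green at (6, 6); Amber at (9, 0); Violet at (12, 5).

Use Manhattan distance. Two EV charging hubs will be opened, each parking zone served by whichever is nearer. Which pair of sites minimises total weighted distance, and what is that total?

Evaluate every pair (each demand assigned to the nearer of the two):
  {Blue, Amber}: total = 615
  {Red, Amber}: total = 714
  {Blue, Green}: total = 837
  {Blue, Violet}: total = 855
  {Red, Blue}: total = 970
  {Red, Violet}: total = 972
  {Red, Green}: total = 1002
  {Green, Amber}: total = 1017
  {Green, Violet}: total = 1257
  {Amber, Violet}: total = 2014
Best pair: {Blue, Amber} with total 615.

{Blue, Amber}, total 615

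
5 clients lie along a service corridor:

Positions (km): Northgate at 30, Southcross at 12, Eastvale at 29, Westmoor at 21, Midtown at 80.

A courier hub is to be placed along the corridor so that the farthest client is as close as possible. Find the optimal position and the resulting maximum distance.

location 46, max distance 34

The 1-center on a line is the midpoint of the two extreme points: leftmost at 12, rightmost at 80.
Optimal location = (12 + 80)/2 = 46; maximum distance = (80 − 12)/2 = 34.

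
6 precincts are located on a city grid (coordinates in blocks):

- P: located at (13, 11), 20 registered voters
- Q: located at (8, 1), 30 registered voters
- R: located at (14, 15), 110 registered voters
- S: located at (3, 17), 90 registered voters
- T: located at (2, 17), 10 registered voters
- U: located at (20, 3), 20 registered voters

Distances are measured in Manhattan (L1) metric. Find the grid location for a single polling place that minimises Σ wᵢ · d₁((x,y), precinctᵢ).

Manhattan distance separates: Σwᵢ(|x−xᵢ|+|y−yᵢ|) = Σwᵢ|x−xᵢ| + Σwᵢ|y−yᵢ|, so x and y are optimised independently as 1-D weighted medians.
Total weight W = 280; half = 140.
x-coordinate, sorted with cumulative weight:
  x=2 (T, w=10) cum 10
  x=3 (S, w=90) cum 100
  x=8 (Q, w=30) cum 130
  x=13 (P, w=20) cum 150  ← median
  x=14 (R, w=110) cum 260
  x=20 (U, w=20) cum 280
⇒ x* = 13
y-coordinate, sorted with cumulative weight:
  y=1 (Q, w=30) cum 30
  y=3 (U, w=20) cum 50
  y=11 (P, w=20) cum 70
  y=15 (R, w=110) cum 180  ← median
  y=17 (S, w=90) cum 270
  y=17 (T, w=10) cum 280
⇒ y* = 15

(13, 15)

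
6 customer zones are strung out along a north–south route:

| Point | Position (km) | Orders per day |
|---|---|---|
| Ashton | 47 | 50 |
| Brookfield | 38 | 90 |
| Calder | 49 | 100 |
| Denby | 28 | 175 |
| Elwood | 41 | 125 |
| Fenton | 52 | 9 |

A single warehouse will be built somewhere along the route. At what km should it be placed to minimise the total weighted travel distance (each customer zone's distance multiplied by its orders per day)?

For a sum of weighted absolute distances on a line, the optimum is the weighted median (not the mean). Total weight W = 549; half-weight = 274.5.
Sort by position and accumulate weight:
  km 28 (Denby, w=175) → cum 175
  km 38 (Brookfield, w=90) → cum 265
  km 41 (Elwood, w=125) → cum 390  ≥ 274.5 → median here
  km 47 (Ashton, w=50) → cum 440
  km 49 (Calder, w=100) → cum 540
  km 52 (Fenton, w=9) → cum 549
Optimal location: km 41.

x = 41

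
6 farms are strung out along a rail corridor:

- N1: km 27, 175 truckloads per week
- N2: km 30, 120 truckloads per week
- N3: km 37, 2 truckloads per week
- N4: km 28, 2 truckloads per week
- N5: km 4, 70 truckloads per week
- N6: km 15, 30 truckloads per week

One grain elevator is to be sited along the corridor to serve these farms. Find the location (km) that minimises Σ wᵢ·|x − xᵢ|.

x = 27

For a sum of weighted absolute distances on a line, the optimum is the weighted median (not the mean). Total weight W = 399; half-weight = 199.5.
Sort by position and accumulate weight:
  km 4 (N5, w=70) → cum 70
  km 15 (N6, w=30) → cum 100
  km 27 (N1, w=175) → cum 275  ≥ 199.5 → median here
  km 28 (N4, w=2) → cum 277
  km 30 (N2, w=120) → cum 397
  km 37 (N3, w=2) → cum 399
Optimal location: km 27.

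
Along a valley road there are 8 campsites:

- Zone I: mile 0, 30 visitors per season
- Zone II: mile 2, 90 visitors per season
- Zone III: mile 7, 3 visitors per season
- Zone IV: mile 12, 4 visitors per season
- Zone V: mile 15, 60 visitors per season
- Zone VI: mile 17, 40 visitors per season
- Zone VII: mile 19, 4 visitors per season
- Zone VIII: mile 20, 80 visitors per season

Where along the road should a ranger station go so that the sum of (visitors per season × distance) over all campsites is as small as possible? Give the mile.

x = 15

For a sum of weighted absolute distances on a line, the optimum is the weighted median (not the mean). Total weight W = 311; half-weight = 155.5.
Sort by position and accumulate weight:
  mile 0 (Zone I, w=30) → cum 30
  mile 2 (Zone II, w=90) → cum 120
  mile 7 (Zone III, w=3) → cum 123
  mile 12 (Zone IV, w=4) → cum 127
  mile 15 (Zone V, w=60) → cum 187  ≥ 155.5 → median here
  mile 17 (Zone VI, w=40) → cum 227
  mile 19 (Zone VII, w=4) → cum 231
  mile 20 (Zone VIII, w=80) → cum 311
Optimal location: mile 15.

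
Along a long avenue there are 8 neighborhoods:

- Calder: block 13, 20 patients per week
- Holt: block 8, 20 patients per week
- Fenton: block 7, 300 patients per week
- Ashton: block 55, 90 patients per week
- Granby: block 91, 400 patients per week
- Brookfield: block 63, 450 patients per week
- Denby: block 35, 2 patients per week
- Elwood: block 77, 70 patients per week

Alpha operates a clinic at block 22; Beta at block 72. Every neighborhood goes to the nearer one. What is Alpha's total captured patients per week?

342

The indifferent point is the midpoint (22+72)/2 = 47; neighborhoods left of it (closer to Alpha at 22) go to Alpha, those right go to Beta.
  Fenton at 7 (w=300) → Alpha
  Holt at 8 (w=20) → Alpha
  Calder at 13 (w=20) → Alpha
  Denby at 35 (w=2) → Alpha
  Ashton at 55 (w=90) → Beta
  Brookfield at 63 (w=450) → Beta
  Elwood at 77 (w=70) → Beta
  Granby at 91 (w=400) → Beta
Alpha captures 342; Beta captures 1010.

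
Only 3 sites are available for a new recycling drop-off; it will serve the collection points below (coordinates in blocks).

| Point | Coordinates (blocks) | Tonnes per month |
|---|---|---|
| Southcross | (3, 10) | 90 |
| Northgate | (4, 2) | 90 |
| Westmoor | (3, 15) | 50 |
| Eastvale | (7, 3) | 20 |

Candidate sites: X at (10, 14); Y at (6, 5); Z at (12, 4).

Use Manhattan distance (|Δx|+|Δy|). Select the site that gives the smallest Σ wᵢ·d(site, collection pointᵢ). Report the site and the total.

Y, total 1880 blocks

Total weighted distance at each candidate:
  X (10, 14): total = 3290
  Y (6, 5): total = 1880
  Z (12, 4): total = 3370
Minimum is at Y with total 1880 blocks.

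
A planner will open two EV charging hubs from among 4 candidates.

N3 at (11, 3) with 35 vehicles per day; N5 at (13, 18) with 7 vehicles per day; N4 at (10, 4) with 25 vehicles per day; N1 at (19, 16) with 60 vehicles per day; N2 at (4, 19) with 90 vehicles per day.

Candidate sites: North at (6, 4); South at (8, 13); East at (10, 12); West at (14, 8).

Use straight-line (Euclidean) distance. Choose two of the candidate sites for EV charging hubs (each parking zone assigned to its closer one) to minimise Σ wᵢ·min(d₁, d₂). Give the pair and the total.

{South, West}, total 1610.0

Evaluate every pair (each demand assigned to the nearer of the two):
  {South, West}: total = 1610.0
  {North, South}: total = 1661.1
  {North, East}: total = 1746.1
  {East, West}: total = 1788.3
  {South, East}: total = 1803.8
  {North, West}: total = 2252.8
Best pair: {South, West} with total 1610.0.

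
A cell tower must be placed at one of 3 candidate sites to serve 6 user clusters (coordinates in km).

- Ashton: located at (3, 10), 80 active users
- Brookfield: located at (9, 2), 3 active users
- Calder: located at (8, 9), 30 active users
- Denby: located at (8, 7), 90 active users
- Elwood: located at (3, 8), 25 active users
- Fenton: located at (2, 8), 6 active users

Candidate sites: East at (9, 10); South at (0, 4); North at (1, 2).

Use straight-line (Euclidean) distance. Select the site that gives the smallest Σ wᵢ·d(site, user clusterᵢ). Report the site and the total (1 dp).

Total weighted distance at each candidate:
  East (9, 10): total = 1032.8
  South (0, 4): total = 1768.1
  North (1, 2): total = 1949.5
Minimum is at East with total 1032.8 km.

East, total 1032.8 km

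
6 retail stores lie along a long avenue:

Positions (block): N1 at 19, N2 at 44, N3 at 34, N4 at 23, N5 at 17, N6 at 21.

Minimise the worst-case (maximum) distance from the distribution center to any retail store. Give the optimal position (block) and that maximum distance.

location 30.5, max distance 13.5

The 1-center on a line is the midpoint of the two extreme points: leftmost at 17, rightmost at 44.
Optimal location = (17 + 44)/2 = 30.5; maximum distance = (44 − 17)/2 = 13.5.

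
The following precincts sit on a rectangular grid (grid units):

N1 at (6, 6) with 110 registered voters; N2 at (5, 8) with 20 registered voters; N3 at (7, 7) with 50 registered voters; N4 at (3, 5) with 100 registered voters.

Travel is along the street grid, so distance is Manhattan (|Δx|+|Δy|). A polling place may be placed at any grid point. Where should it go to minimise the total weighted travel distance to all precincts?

(6, 6)

Manhattan distance separates: Σwᵢ(|x−xᵢ|+|y−yᵢ|) = Σwᵢ|x−xᵢ| + Σwᵢ|y−yᵢ|, so x and y are optimised independently as 1-D weighted medians.
Total weight W = 280; half = 140.
x-coordinate, sorted with cumulative weight:
  x=3 (N4, w=100) cum 100
  x=5 (N2, w=20) cum 120
  x=6 (N1, w=110) cum 230  ← median
  x=7 (N3, w=50) cum 280
⇒ x* = 6
y-coordinate, sorted with cumulative weight:
  y=5 (N4, w=100) cum 100
  y=6 (N1, w=110) cum 210  ← median
  y=7 (N3, w=50) cum 260
  y=8 (N2, w=20) cum 280
⇒ y* = 6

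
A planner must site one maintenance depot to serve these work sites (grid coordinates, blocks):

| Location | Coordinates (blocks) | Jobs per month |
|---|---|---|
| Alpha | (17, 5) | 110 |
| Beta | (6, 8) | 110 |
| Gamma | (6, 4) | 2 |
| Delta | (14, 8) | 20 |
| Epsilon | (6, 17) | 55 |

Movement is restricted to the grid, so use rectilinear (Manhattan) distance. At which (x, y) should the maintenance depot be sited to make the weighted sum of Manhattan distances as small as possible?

Manhattan distance separates: Σwᵢ(|x−xᵢ|+|y−yᵢ|) = Σwᵢ|x−xᵢ| + Σwᵢ|y−yᵢ|, so x and y are optimised independently as 1-D weighted medians.
Total weight W = 297; half = 148.5.
x-coordinate, sorted with cumulative weight:
  x=6 (Beta, w=110) cum 110
  x=6 (Gamma, w=2) cum 112
  x=6 (Epsilon, w=55) cum 167  ← median
  x=14 (Delta, w=20) cum 187
  x=17 (Alpha, w=110) cum 297
⇒ x* = 6
y-coordinate, sorted with cumulative weight:
  y=4 (Gamma, w=2) cum 2
  y=5 (Alpha, w=110) cum 112
  y=8 (Beta, w=110) cum 222  ← median
  y=8 (Delta, w=20) cum 242
  y=17 (Epsilon, w=55) cum 297
⇒ y* = 8

(6, 8)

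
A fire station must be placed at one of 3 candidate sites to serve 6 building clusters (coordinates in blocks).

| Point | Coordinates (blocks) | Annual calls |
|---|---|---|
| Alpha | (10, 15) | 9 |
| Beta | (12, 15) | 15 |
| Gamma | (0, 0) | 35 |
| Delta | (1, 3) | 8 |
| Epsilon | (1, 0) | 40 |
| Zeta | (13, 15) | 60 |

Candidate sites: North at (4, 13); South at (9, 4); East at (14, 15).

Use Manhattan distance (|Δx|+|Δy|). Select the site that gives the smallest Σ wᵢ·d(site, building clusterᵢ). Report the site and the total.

North, total 2221 blocks

Total weighted distance at each candidate:
  North (4, 13): total = 2221
  South (9, 4): total = 2225
  East (14, 15): total = 2461
Minimum is at North with total 2221 blocks.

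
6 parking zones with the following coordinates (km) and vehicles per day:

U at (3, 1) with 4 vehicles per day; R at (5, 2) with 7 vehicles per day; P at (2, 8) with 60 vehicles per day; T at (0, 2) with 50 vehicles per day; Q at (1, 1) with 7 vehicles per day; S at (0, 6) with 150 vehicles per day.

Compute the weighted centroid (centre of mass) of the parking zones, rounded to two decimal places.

The minimiser of Σwᵢ‖p−pᵢ‖² is the weighted centroid p* = (Σwᵢpᵢ)/(Σwᵢ).
Σwᵢ = 278.
Σwᵢxᵢ = 4·3 + 7·5 + 60·2 + 50·0 + 7·1 + 150·0 = 174.
Σwᵢyᵢ = 4·1 + 7·2 + 60·8 + 50·2 + 7·1 + 150·6 = 1505.
x* = 174/278 = 0.63, y* = 1505/278 = 5.41.

(0.63, 5.41)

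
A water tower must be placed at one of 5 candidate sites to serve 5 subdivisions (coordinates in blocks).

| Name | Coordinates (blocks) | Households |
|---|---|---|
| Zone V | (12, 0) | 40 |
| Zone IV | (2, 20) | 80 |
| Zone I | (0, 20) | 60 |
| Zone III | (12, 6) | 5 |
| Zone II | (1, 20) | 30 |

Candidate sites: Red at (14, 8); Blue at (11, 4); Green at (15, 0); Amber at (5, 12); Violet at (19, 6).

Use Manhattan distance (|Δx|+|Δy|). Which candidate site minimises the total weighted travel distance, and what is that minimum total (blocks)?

Total weighted distance at each candidate:
  Red (14, 8): total = 4650
  Blue (11, 4): total = 4615
  Green (15, 0): total = 5925
  Amber (5, 12): total = 2845
  Violet (19, 6): total = 5975
Minimum is at Amber with total 2845 blocks.

Amber, total 2845 blocks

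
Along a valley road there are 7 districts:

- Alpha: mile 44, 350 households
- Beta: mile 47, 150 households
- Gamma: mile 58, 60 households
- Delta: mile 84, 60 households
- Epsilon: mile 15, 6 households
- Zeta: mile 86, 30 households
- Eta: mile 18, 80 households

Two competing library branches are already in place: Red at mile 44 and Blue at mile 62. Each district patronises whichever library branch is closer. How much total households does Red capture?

The indifferent point is the midpoint (44+62)/2 = 53; districts left of it (closer to Red at 44) go to Red, those right go to Blue.
  Epsilon at 15 (w=6) → Red
  Eta at 18 (w=80) → Red
  Alpha at 44 (w=350) → Red
  Beta at 47 (w=150) → Red
  Gamma at 58 (w=60) → Blue
  Delta at 84 (w=60) → Blue
  Zeta at 86 (w=30) → Blue
Red captures 586; Blue captures 150.

586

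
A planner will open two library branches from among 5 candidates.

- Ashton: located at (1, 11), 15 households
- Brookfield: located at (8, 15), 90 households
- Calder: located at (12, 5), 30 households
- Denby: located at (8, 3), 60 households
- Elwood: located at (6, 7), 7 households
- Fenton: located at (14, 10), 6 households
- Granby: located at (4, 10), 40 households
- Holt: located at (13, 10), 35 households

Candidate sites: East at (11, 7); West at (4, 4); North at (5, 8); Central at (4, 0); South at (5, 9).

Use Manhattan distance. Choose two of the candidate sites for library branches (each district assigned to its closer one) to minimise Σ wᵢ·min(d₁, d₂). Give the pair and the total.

{East, South}, total 1722

Evaluate every pair (each demand assigned to the nearer of the two):
  {East, South}: total = 1722
  {East, North}: total = 1860
  {West, South}: total = 1946
  {East, West}: total = 2016
  {West, North}: total = 2125
  {Central, South}: total = 2126
  {North, South}: total = 2149
  {North, Central}: total = 2275
  {East, Central}: total = 2356
  {West, Central}: total = 2966
Best pair: {East, South} with total 1722.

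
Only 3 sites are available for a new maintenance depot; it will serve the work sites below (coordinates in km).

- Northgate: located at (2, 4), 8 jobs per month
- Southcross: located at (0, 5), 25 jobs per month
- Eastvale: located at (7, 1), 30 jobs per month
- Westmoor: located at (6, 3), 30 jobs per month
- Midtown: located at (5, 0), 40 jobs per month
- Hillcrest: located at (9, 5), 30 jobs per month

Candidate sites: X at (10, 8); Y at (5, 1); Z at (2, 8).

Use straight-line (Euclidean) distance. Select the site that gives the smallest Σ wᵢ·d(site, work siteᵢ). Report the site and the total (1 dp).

Y, total 530.8 km

Total weighted distance at each candidate:
  X (10, 8): total = 1225.4
  Y (5, 1): total = 530.8
  Z (2, 8): total = 1142.5
Minimum is at Y with total 530.8 km.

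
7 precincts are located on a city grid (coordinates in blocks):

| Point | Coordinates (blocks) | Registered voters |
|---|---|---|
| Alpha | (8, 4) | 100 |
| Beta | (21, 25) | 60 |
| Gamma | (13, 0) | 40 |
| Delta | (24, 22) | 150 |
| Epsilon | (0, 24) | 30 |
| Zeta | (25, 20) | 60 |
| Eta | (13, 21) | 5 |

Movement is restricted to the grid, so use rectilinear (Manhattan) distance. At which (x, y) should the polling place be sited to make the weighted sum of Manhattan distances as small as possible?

(21, 22)

Manhattan distance separates: Σwᵢ(|x−xᵢ|+|y−yᵢ|) = Σwᵢ|x−xᵢ| + Σwᵢ|y−yᵢ|, so x and y are optimised independently as 1-D weighted medians.
Total weight W = 445; half = 222.5.
x-coordinate, sorted with cumulative weight:
  x=0 (Epsilon, w=30) cum 30
  x=8 (Alpha, w=100) cum 130
  x=13 (Gamma, w=40) cum 170
  x=13 (Eta, w=5) cum 175
  x=21 (Beta, w=60) cum 235  ← median
  x=24 (Delta, w=150) cum 385
  x=25 (Zeta, w=60) cum 445
⇒ x* = 21
y-coordinate, sorted with cumulative weight:
  y=0 (Gamma, w=40) cum 40
  y=4 (Alpha, w=100) cum 140
  y=20 (Zeta, w=60) cum 200
  y=21 (Eta, w=5) cum 205
  y=22 (Delta, w=150) cum 355  ← median
  y=24 (Epsilon, w=30) cum 385
  y=25 (Beta, w=60) cum 445
⇒ y* = 22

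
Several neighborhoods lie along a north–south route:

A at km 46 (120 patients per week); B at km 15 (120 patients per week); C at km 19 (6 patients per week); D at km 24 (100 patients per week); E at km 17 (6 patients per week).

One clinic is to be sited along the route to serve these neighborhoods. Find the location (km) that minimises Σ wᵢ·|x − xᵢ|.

x = 24

For a sum of weighted absolute distances on a line, the optimum is the weighted median (not the mean). Total weight W = 352; half-weight = 176.
Sort by position and accumulate weight:
  km 15 (B, w=120) → cum 120
  km 17 (E, w=6) → cum 126
  km 19 (C, w=6) → cum 132
  km 24 (D, w=100) → cum 232  ≥ 176 → median here
  km 46 (A, w=120) → cum 352
Optimal location: km 24.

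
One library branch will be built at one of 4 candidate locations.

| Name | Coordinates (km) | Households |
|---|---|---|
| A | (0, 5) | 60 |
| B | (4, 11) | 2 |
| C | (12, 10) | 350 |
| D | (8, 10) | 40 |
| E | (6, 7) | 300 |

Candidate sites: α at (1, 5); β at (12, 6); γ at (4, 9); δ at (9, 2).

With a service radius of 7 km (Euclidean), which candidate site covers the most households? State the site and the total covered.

Coverage radius r = 7 km; a point is covered iff (Δx)²+(Δy)² ≤ 7² = 49.
  α (1, 5): covers {A, B, E} → 362
  β (12, 6): covers {C, D, E} → 690
  γ (4, 9): covers {A, B, D, E} → 402
  δ (9, 2): covers {E} → 300
Maximum coverage at β: 690 households.

β, covering 690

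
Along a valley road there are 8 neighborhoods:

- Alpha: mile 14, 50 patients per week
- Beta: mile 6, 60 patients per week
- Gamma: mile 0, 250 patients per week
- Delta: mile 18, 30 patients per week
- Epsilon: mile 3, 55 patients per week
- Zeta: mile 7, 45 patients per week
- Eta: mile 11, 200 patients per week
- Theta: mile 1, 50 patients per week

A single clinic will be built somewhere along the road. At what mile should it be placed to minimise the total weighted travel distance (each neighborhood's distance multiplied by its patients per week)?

For a sum of weighted absolute distances on a line, the optimum is the weighted median (not the mean). Total weight W = 740; half-weight = 370.
Sort by position and accumulate weight:
  mile 0 (Gamma, w=250) → cum 250
  mile 1 (Theta, w=50) → cum 300
  mile 3 (Epsilon, w=55) → cum 355
  mile 6 (Beta, w=60) → cum 415  ≥ 370 → median here
  mile 7 (Zeta, w=45) → cum 460
  mile 11 (Eta, w=200) → cum 660
  mile 14 (Alpha, w=50) → cum 710
  mile 18 (Delta, w=30) → cum 740
Optimal location: mile 6.

x = 6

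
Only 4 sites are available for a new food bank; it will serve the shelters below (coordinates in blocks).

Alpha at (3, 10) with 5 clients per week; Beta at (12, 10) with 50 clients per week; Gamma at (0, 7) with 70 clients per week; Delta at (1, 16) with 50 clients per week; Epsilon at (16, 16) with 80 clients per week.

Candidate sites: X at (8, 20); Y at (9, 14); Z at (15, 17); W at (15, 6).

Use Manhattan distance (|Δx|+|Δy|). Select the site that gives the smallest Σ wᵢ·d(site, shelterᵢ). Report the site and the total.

Y, total 2740 blocks

Total weighted distance at each candidate:
  X (8, 20): total = 3755
  Y (9, 14): total = 2740
  Z (15, 17): total = 3255
  W (15, 6): total = 3630
Minimum is at Y with total 2740 blocks.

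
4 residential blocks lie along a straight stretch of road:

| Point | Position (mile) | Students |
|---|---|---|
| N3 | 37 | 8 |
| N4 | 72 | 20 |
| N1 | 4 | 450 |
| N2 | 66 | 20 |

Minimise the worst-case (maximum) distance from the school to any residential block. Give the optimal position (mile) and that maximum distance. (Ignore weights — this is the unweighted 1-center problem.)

The 1-center on a line is the midpoint of the two extreme points: leftmost at 4, rightmost at 72.
Optimal location = (4 + 72)/2 = 38; maximum distance = (72 − 4)/2 = 34.

location 38, max distance 34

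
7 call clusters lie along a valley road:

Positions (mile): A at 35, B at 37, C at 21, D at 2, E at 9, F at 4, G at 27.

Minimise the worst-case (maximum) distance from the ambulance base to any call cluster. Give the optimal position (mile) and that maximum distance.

location 19.5, max distance 17.5

The 1-center on a line is the midpoint of the two extreme points: leftmost at 2, rightmost at 37.
Optimal location = (2 + 37)/2 = 19.5; maximum distance = (37 − 2)/2 = 17.5.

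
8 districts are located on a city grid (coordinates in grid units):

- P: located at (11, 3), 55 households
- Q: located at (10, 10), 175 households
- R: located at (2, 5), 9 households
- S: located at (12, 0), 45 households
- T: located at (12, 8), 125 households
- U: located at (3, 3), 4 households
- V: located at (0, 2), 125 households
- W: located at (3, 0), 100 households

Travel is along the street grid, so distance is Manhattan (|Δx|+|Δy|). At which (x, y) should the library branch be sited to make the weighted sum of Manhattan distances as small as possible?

Manhattan distance separates: Σwᵢ(|x−xᵢ|+|y−yᵢ|) = Σwᵢ|x−xᵢ| + Σwᵢ|y−yᵢ|, so x and y are optimised independently as 1-D weighted medians.
Total weight W = 638; half = 319.
x-coordinate, sorted with cumulative weight:
  x=0 (V, w=125) cum 125
  x=2 (R, w=9) cum 134
  x=3 (U, w=4) cum 138
  x=3 (W, w=100) cum 238
  x=10 (Q, w=175) cum 413  ← median
  x=11 (P, w=55) cum 468
  x=12 (S, w=45) cum 513
  x=12 (T, w=125) cum 638
⇒ x* = 10
y-coordinate, sorted with cumulative weight:
  y=0 (S, w=45) cum 45
  y=0 (W, w=100) cum 145
  y=2 (V, w=125) cum 270
  y=3 (P, w=55) cum 325  ← median
  y=3 (U, w=4) cum 329
  y=5 (R, w=9) cum 338
  y=8 (T, w=125) cum 463
  y=10 (Q, w=175) cum 638
⇒ y* = 3

(10, 3)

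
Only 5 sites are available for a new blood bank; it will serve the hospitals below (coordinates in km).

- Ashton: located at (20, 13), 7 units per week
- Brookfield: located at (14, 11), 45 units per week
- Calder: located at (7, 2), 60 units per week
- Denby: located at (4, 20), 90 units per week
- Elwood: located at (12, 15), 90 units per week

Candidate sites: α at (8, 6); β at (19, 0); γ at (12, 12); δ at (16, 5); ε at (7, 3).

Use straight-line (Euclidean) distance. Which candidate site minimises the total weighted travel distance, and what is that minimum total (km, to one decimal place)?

γ, total 2116.1 km

Total weighted distance at each candidate:
  α (8, 6): total = 2892.9
  β (19, 0): total = 5104.7
  γ (12, 12): total = 2116.1
  δ (16, 5): total = 3614.6
  ε (7, 3): total = 3376.8
Minimum is at γ with total 2116.1 km.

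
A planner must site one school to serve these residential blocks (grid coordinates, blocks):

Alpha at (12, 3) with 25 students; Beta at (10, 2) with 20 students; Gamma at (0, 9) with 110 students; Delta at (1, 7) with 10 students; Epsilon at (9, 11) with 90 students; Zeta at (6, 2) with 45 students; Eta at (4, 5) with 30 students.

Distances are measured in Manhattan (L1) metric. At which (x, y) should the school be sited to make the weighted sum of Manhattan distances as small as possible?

Manhattan distance separates: Σwᵢ(|x−xᵢ|+|y−yᵢ|) = Σwᵢ|x−xᵢ| + Σwᵢ|y−yᵢ|, so x and y are optimised independently as 1-D weighted medians.
Total weight W = 330; half = 165.
x-coordinate, sorted with cumulative weight:
  x=0 (Gamma, w=110) cum 110
  x=1 (Delta, w=10) cum 120
  x=4 (Eta, w=30) cum 150
  x=6 (Zeta, w=45) cum 195  ← median
  x=9 (Epsilon, w=90) cum 285
  x=10 (Beta, w=20) cum 305
  x=12 (Alpha, w=25) cum 330
⇒ x* = 6
y-coordinate, sorted with cumulative weight:
  y=2 (Beta, w=20) cum 20
  y=2 (Zeta, w=45) cum 65
  y=3 (Alpha, w=25) cum 90
  y=5 (Eta, w=30) cum 120
  y=7 (Delta, w=10) cum 130
  y=9 (Gamma, w=110) cum 240  ← median
  y=11 (Epsilon, w=90) cum 330
⇒ y* = 9

(6, 9)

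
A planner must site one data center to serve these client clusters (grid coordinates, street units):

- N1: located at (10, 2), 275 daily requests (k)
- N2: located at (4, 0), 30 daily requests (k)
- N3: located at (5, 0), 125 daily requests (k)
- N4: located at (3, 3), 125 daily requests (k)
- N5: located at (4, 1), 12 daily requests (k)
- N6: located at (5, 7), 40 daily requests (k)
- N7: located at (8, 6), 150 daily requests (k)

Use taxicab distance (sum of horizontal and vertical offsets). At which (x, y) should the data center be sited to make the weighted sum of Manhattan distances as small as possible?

(8, 2)

Manhattan distance separates: Σwᵢ(|x−xᵢ|+|y−yᵢ|) = Σwᵢ|x−xᵢ| + Σwᵢ|y−yᵢ|, so x and y are optimised independently as 1-D weighted medians.
Total weight W = 757; half = 378.5.
x-coordinate, sorted with cumulative weight:
  x=3 (N4, w=125) cum 125
  x=4 (N2, w=30) cum 155
  x=4 (N5, w=12) cum 167
  x=5 (N3, w=125) cum 292
  x=5 (N6, w=40) cum 332
  x=8 (N7, w=150) cum 482  ← median
  x=10 (N1, w=275) cum 757
⇒ x* = 8
y-coordinate, sorted with cumulative weight:
  y=0 (N2, w=30) cum 30
  y=0 (N3, w=125) cum 155
  y=1 (N5, w=12) cum 167
  y=2 (N1, w=275) cum 442  ← median
  y=3 (N4, w=125) cum 567
  y=6 (N7, w=150) cum 717
  y=7 (N6, w=40) cum 757
⇒ y* = 2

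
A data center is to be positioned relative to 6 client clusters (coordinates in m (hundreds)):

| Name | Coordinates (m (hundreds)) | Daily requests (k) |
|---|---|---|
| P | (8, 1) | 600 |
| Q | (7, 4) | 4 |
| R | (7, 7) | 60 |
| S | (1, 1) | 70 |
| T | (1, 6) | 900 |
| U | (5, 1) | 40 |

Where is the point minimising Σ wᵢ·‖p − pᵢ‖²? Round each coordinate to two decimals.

The minimiser of Σwᵢ‖p−pᵢ‖² is the weighted centroid p* = (Σwᵢpᵢ)/(Σwᵢ).
Σwᵢ = 1674.
Σwᵢxᵢ = 600·8 + 4·7 + 60·7 + 70·1 + 900·1 + 40·5 = 6418.
Σwᵢyᵢ = 600·1 + 4·4 + 60·7 + 70·1 + 900·6 + 40·1 = 6546.
x* = 6418/1674 = 3.83, y* = 6546/1674 = 3.91.

(3.83, 3.91)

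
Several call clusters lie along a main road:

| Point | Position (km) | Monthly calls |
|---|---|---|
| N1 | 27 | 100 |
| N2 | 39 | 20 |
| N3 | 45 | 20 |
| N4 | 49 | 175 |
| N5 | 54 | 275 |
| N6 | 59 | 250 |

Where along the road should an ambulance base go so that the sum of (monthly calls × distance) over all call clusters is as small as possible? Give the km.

For a sum of weighted absolute distances on a line, the optimum is the weighted median (not the mean). Total weight W = 840; half-weight = 420.
Sort by position and accumulate weight:
  km 27 (N1, w=100) → cum 100
  km 39 (N2, w=20) → cum 120
  km 45 (N3, w=20) → cum 140
  km 49 (N4, w=175) → cum 315
  km 54 (N5, w=275) → cum 590  ≥ 420 → median here
  km 59 (N6, w=250) → cum 840
Optimal location: km 54.

x = 54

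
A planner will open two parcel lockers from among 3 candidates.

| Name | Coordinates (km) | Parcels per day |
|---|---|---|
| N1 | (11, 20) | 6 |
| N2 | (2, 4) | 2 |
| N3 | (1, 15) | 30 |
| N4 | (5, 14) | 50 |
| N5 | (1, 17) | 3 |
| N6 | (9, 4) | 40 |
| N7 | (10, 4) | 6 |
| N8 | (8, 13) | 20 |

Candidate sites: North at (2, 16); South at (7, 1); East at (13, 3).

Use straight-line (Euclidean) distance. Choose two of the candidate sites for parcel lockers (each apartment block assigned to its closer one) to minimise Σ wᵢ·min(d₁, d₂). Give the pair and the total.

{North, South}, total 601.5

Evaluate every pair (each demand assigned to the nearer of the two):
  {North, South}: total = 601.5
  {North, East}: total = 626.2
  {South, East}: total = 1667.0
Best pair: {North, South} with total 601.5.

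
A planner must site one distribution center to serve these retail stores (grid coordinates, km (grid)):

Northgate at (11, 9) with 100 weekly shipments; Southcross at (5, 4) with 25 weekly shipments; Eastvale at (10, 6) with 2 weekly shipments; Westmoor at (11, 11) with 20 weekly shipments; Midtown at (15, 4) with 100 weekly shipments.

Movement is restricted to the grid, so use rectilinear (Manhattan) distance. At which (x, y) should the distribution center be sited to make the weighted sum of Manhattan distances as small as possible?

(11, 4)

Manhattan distance separates: Σwᵢ(|x−xᵢ|+|y−yᵢ|) = Σwᵢ|x−xᵢ| + Σwᵢ|y−yᵢ|, so x and y are optimised independently as 1-D weighted medians.
Total weight W = 247; half = 123.5.
x-coordinate, sorted with cumulative weight:
  x=5 (Southcross, w=25) cum 25
  x=10 (Eastvale, w=2) cum 27
  x=11 (Northgate, w=100) cum 127  ← median
  x=11 (Westmoor, w=20) cum 147
  x=15 (Midtown, w=100) cum 247
⇒ x* = 11
y-coordinate, sorted with cumulative weight:
  y=4 (Southcross, w=25) cum 25
  y=4 (Midtown, w=100) cum 125  ← median
  y=6 (Eastvale, w=2) cum 127
  y=9 (Northgate, w=100) cum 227
  y=11 (Westmoor, w=20) cum 247
⇒ y* = 4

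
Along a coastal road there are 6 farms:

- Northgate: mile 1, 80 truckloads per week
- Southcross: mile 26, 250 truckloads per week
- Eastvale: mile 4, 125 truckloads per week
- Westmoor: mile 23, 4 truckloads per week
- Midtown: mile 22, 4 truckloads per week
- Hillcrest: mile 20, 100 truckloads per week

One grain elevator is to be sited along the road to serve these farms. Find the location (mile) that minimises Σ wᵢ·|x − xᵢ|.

For a sum of weighted absolute distances on a line, the optimum is the weighted median (not the mean). Total weight W = 563; half-weight = 281.5.
Sort by position and accumulate weight:
  mile 1 (Northgate, w=80) → cum 80
  mile 4 (Eastvale, w=125) → cum 205
  mile 20 (Hillcrest, w=100) → cum 305  ≥ 281.5 → median here
  mile 22 (Midtown, w=4) → cum 309
  mile 23 (Westmoor, w=4) → cum 313
  mile 26 (Southcross, w=250) → cum 563
Optimal location: mile 20.

x = 20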